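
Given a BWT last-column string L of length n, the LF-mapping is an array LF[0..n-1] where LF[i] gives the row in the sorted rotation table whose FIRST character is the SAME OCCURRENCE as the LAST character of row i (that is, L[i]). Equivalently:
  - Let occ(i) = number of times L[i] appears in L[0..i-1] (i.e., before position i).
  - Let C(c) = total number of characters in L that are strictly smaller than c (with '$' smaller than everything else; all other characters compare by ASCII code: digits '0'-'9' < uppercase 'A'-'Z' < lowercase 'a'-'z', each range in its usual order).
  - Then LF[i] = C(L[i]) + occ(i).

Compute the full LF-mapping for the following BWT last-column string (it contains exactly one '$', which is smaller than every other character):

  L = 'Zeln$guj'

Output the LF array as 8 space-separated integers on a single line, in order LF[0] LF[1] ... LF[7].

Char counts: '$':1, 'Z':1, 'e':1, 'g':1, 'j':1, 'l':1, 'n':1, 'u':1
C (first-col start): C('$')=0, C('Z')=1, C('e')=2, C('g')=3, C('j')=4, C('l')=5, C('n')=6, C('u')=7
L[0]='Z': occ=0, LF[0]=C('Z')+0=1+0=1
L[1]='e': occ=0, LF[1]=C('e')+0=2+0=2
L[2]='l': occ=0, LF[2]=C('l')+0=5+0=5
L[3]='n': occ=0, LF[3]=C('n')+0=6+0=6
L[4]='$': occ=0, LF[4]=C('$')+0=0+0=0
L[5]='g': occ=0, LF[5]=C('g')+0=3+0=3
L[6]='u': occ=0, LF[6]=C('u')+0=7+0=7
L[7]='j': occ=0, LF[7]=C('j')+0=4+0=4

Answer: 1 2 5 6 0 3 7 4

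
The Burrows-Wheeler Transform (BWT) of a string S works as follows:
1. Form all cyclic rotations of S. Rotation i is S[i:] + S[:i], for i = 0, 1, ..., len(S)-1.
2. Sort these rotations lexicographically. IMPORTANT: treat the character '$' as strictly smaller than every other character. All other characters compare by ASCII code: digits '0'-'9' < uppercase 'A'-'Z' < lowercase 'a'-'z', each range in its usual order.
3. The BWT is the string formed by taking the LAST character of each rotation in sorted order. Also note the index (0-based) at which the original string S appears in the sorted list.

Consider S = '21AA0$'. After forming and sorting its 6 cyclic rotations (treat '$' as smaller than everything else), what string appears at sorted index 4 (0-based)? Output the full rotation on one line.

Answer: A0$21A

Derivation:
All 6 rotations (rotation i = S[i:]+S[:i]):
  rot[0] = 21AA0$
  rot[1] = 1AA0$2
  rot[2] = AA0$21
  rot[3] = A0$21A
  rot[4] = 0$21AA
  rot[5] = $21AA0
Sorted (with $ < everything):
  sorted[0] = $21AA0
  sorted[1] = 0$21AA
  sorted[2] = 1AA0$2
  sorted[3] = 21AA0$
  sorted[4] = A0$21A
  sorted[5] = AA0$21
sorted[4] = A0$21A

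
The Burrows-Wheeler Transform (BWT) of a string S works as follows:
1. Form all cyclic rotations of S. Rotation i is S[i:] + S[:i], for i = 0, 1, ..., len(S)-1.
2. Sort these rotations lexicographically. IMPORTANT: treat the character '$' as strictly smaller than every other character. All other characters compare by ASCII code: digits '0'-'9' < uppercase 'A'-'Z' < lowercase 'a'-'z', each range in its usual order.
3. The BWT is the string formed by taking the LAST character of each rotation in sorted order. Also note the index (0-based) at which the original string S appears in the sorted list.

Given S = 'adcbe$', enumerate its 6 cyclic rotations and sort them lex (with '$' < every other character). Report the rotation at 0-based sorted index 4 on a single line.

Answer: dcbe$a

Derivation:
All 6 rotations (rotation i = S[i:]+S[:i]):
  rot[0] = adcbe$
  rot[1] = dcbe$a
  rot[2] = cbe$ad
  rot[3] = be$adc
  rot[4] = e$adcb
  rot[5] = $adcbe
Sorted (with $ < everything):
  sorted[0] = $adcbe
  sorted[1] = adcbe$
  sorted[2] = be$adc
  sorted[3] = cbe$ad
  sorted[4] = dcbe$a
  sorted[5] = e$adcb
sorted[4] = dcbe$a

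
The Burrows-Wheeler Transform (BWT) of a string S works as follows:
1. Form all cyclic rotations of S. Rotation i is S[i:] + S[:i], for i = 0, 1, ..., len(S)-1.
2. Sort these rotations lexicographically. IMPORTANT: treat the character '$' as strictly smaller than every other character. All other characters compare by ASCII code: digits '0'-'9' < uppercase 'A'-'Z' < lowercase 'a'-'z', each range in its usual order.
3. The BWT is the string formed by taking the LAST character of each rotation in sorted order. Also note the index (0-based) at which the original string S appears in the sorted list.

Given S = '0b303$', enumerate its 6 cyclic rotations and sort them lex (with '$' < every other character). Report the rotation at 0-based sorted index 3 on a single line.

Answer: 3$0b30

Derivation:
All 6 rotations (rotation i = S[i:]+S[:i]):
  rot[0] = 0b303$
  rot[1] = b303$0
  rot[2] = 303$0b
  rot[3] = 03$0b3
  rot[4] = 3$0b30
  rot[5] = $0b303
Sorted (with $ < everything):
  sorted[0] = $0b303
  sorted[1] = 03$0b3
  sorted[2] = 0b303$
  sorted[3] = 3$0b30
  sorted[4] = 303$0b
  sorted[5] = b303$0
sorted[3] = 3$0b30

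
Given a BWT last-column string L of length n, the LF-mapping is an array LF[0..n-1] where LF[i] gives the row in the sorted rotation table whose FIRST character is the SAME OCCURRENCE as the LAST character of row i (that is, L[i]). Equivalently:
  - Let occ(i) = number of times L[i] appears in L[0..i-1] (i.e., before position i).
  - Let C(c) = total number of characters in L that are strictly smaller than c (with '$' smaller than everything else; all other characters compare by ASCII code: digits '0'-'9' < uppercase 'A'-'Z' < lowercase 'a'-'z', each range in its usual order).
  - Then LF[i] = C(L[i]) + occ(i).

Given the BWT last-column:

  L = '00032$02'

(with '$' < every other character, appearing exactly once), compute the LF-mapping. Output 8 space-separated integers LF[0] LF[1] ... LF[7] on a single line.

Char counts: '$':1, '0':4, '2':2, '3':1
C (first-col start): C('$')=0, C('0')=1, C('2')=5, C('3')=7
L[0]='0': occ=0, LF[0]=C('0')+0=1+0=1
L[1]='0': occ=1, LF[1]=C('0')+1=1+1=2
L[2]='0': occ=2, LF[2]=C('0')+2=1+2=3
L[3]='3': occ=0, LF[3]=C('3')+0=7+0=7
L[4]='2': occ=0, LF[4]=C('2')+0=5+0=5
L[5]='$': occ=0, LF[5]=C('$')+0=0+0=0
L[6]='0': occ=3, LF[6]=C('0')+3=1+3=4
L[7]='2': occ=1, LF[7]=C('2')+1=5+1=6

Answer: 1 2 3 7 5 0 4 6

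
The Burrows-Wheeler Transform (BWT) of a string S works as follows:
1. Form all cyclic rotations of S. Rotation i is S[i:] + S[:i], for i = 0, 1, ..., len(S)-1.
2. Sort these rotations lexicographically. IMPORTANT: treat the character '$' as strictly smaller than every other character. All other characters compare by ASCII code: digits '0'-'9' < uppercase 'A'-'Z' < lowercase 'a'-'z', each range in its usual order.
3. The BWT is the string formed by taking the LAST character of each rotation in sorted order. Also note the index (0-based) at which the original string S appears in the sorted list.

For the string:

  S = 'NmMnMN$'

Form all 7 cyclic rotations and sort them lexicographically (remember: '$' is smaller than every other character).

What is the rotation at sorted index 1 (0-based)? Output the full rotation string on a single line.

All 7 rotations (rotation i = S[i:]+S[:i]):
  rot[0] = NmMnMN$
  rot[1] = mMnMN$N
  rot[2] = MnMN$Nm
  rot[3] = nMN$NmM
  rot[4] = MN$NmMn
  rot[5] = N$NmMnM
  rot[6] = $NmMnMN
Sorted (with $ < everything):
  sorted[0] = $NmMnMN
  sorted[1] = MN$NmMn
  sorted[2] = MnMN$Nm
  sorted[3] = N$NmMnM
  sorted[4] = NmMnMN$
  sorted[5] = mMnMN$N
  sorted[6] = nMN$NmM
sorted[1] = MN$NmMn

Answer: MN$NmMn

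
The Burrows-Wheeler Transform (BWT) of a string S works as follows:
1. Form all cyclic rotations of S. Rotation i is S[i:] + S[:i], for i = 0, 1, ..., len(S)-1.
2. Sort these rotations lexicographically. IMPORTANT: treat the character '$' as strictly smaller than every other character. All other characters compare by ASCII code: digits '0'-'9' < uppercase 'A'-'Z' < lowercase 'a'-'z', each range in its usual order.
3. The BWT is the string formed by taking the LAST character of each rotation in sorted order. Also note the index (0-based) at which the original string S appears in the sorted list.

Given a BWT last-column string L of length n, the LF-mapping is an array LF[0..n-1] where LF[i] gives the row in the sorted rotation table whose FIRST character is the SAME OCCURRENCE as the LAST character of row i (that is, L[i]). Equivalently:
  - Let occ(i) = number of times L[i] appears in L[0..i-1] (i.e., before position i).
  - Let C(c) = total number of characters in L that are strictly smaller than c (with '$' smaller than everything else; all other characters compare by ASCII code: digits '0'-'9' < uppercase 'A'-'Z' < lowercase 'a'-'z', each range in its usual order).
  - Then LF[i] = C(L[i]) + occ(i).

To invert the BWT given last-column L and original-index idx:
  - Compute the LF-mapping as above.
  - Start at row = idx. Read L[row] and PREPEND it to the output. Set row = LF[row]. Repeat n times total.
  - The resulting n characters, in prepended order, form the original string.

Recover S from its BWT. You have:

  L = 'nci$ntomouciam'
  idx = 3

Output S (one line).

Answer: communication$

Derivation:
LF mapping: 8 2 4 0 9 12 10 6 11 13 3 5 1 7
Walk LF starting at row 3, prepending L[row]:
  step 1: row=3, L[3]='$', prepend. Next row=LF[3]=0
  step 2: row=0, L[0]='n', prepend. Next row=LF[0]=8
  step 3: row=8, L[8]='o', prepend. Next row=LF[8]=11
  step 4: row=11, L[11]='i', prepend. Next row=LF[11]=5
  step 5: row=5, L[5]='t', prepend. Next row=LF[5]=12
  step 6: row=12, L[12]='a', prepend. Next row=LF[12]=1
  step 7: row=1, L[1]='c', prepend. Next row=LF[1]=2
  step 8: row=2, L[2]='i', prepend. Next row=LF[2]=4
  step 9: row=4, L[4]='n', prepend. Next row=LF[4]=9
  step 10: row=9, L[9]='u', prepend. Next row=LF[9]=13
  step 11: row=13, L[13]='m', prepend. Next row=LF[13]=7
  step 12: row=7, L[7]='m', prepend. Next row=LF[7]=6
  step 13: row=6, L[6]='o', prepend. Next row=LF[6]=10
  step 14: row=10, L[10]='c', prepend. Next row=LF[10]=3
Reversed output: communication$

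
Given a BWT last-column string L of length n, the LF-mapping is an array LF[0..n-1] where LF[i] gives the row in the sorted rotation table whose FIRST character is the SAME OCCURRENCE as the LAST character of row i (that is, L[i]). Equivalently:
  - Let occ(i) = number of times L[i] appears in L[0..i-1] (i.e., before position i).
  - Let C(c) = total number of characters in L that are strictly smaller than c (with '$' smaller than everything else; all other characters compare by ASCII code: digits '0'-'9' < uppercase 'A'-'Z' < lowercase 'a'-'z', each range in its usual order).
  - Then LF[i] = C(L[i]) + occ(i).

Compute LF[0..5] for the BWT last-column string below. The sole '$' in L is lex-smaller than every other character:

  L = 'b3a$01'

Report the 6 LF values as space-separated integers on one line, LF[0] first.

Answer: 5 3 4 0 1 2

Derivation:
Char counts: '$':1, '0':1, '1':1, '3':1, 'a':1, 'b':1
C (first-col start): C('$')=0, C('0')=1, C('1')=2, C('3')=3, C('a')=4, C('b')=5
L[0]='b': occ=0, LF[0]=C('b')+0=5+0=5
L[1]='3': occ=0, LF[1]=C('3')+0=3+0=3
L[2]='a': occ=0, LF[2]=C('a')+0=4+0=4
L[3]='$': occ=0, LF[3]=C('$')+0=0+0=0
L[4]='0': occ=0, LF[4]=C('0')+0=1+0=1
L[5]='1': occ=0, LF[5]=C('1')+0=2+0=2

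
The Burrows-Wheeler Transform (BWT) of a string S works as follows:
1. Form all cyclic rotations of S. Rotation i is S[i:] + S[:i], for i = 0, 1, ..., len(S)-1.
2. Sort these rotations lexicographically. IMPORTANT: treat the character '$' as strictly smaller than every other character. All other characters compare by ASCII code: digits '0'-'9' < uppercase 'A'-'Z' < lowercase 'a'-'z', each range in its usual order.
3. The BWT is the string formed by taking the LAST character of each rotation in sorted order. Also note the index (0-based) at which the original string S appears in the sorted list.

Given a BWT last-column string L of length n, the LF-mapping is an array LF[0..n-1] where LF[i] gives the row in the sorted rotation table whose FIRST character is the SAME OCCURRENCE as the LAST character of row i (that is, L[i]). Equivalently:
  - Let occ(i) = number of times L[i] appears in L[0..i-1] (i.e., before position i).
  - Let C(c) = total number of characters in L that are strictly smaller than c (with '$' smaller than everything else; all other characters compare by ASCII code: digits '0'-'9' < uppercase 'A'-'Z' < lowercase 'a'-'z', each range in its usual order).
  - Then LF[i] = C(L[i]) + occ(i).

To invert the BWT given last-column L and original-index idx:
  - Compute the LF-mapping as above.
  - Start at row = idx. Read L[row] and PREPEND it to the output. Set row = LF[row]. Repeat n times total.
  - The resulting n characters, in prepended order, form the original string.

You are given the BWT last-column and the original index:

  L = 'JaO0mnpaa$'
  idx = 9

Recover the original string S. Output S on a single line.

LF mapping: 2 4 3 1 7 8 9 5 6 0
Walk LF starting at row 9, prepending L[row]:
  step 1: row=9, L[9]='$', prepend. Next row=LF[9]=0
  step 2: row=0, L[0]='J', prepend. Next row=LF[0]=2
  step 3: row=2, L[2]='O', prepend. Next row=LF[2]=3
  step 4: row=3, L[3]='0', prepend. Next row=LF[3]=1
  step 5: row=1, L[1]='a', prepend. Next row=LF[1]=4
  step 6: row=4, L[4]='m', prepend. Next row=LF[4]=7
  step 7: row=7, L[7]='a', prepend. Next row=LF[7]=5
  step 8: row=5, L[5]='n', prepend. Next row=LF[5]=8
  step 9: row=8, L[8]='a', prepend. Next row=LF[8]=6
  step 10: row=6, L[6]='p', prepend. Next row=LF[6]=9
Reversed output: panama0OJ$

Answer: panama0OJ$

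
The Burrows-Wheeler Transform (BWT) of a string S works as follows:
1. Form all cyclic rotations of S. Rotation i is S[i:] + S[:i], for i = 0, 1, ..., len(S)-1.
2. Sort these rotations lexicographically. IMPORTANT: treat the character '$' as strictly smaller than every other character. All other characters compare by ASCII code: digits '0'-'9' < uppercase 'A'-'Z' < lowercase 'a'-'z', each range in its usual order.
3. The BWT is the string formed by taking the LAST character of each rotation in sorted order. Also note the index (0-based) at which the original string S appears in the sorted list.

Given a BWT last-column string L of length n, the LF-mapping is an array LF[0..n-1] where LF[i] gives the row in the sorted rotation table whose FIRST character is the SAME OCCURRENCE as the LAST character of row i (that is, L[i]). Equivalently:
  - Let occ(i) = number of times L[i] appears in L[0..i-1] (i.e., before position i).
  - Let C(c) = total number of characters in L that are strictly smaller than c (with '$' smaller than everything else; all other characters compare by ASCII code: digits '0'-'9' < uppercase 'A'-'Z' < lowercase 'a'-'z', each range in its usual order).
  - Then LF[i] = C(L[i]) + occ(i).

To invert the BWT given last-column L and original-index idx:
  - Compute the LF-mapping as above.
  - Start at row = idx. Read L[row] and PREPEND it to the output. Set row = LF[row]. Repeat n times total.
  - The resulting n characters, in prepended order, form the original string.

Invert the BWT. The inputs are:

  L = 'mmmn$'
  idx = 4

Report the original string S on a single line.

Answer: nmmm$

Derivation:
LF mapping: 1 2 3 4 0
Walk LF starting at row 4, prepending L[row]:
  step 1: row=4, L[4]='$', prepend. Next row=LF[4]=0
  step 2: row=0, L[0]='m', prepend. Next row=LF[0]=1
  step 3: row=1, L[1]='m', prepend. Next row=LF[1]=2
  step 4: row=2, L[2]='m', prepend. Next row=LF[2]=3
  step 5: row=3, L[3]='n', prepend. Next row=LF[3]=4
Reversed output: nmmm$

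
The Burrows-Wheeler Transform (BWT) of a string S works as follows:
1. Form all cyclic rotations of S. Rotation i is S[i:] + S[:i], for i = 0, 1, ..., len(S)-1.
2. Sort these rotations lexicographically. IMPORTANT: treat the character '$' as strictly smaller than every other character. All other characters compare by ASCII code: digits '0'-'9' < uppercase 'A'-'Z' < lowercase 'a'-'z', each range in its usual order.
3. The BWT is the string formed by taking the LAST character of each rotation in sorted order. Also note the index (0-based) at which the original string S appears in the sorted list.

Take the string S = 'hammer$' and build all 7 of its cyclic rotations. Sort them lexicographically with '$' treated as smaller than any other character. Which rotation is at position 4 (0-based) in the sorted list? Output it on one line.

Answer: mer$ham

Derivation:
All 7 rotations (rotation i = S[i:]+S[:i]):
  rot[0] = hammer$
  rot[1] = ammer$h
  rot[2] = mmer$ha
  rot[3] = mer$ham
  rot[4] = er$hamm
  rot[5] = r$hamme
  rot[6] = $hammer
Sorted (with $ < everything):
  sorted[0] = $hammer
  sorted[1] = ammer$h
  sorted[2] = er$hamm
  sorted[3] = hammer$
  sorted[4] = mer$ham
  sorted[5] = mmer$ha
  sorted[6] = r$hamme
sorted[4] = mer$ham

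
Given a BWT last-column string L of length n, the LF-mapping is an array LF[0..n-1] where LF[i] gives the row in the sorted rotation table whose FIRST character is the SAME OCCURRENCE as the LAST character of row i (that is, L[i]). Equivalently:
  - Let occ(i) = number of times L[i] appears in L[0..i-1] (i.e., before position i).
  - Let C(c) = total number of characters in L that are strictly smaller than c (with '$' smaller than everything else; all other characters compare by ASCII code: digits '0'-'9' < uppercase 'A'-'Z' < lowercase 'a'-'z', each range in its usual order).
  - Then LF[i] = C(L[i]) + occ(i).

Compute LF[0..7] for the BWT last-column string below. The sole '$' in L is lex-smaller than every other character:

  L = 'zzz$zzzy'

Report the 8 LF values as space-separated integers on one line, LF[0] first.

Char counts: '$':1, 'y':1, 'z':6
C (first-col start): C('$')=0, C('y')=1, C('z')=2
L[0]='z': occ=0, LF[0]=C('z')+0=2+0=2
L[1]='z': occ=1, LF[1]=C('z')+1=2+1=3
L[2]='z': occ=2, LF[2]=C('z')+2=2+2=4
L[3]='$': occ=0, LF[3]=C('$')+0=0+0=0
L[4]='z': occ=3, LF[4]=C('z')+3=2+3=5
L[5]='z': occ=4, LF[5]=C('z')+4=2+4=6
L[6]='z': occ=5, LF[6]=C('z')+5=2+5=7
L[7]='y': occ=0, LF[7]=C('y')+0=1+0=1

Answer: 2 3 4 0 5 6 7 1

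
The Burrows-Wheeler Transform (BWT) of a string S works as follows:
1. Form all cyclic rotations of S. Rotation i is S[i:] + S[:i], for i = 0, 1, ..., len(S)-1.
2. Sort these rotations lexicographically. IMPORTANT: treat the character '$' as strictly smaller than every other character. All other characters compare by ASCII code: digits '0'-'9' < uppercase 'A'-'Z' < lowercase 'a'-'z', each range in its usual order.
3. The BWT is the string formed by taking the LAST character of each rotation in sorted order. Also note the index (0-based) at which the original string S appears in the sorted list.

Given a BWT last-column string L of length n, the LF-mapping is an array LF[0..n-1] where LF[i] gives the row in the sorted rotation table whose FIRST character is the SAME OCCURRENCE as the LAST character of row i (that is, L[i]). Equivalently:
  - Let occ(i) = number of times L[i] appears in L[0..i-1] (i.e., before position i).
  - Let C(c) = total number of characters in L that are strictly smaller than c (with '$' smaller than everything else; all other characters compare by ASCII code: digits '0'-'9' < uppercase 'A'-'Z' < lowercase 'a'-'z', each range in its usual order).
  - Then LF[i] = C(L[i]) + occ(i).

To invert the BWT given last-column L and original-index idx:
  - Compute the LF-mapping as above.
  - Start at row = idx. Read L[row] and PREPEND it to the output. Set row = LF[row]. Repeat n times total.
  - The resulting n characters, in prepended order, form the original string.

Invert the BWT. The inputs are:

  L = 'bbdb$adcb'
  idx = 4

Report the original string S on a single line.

LF mapping: 2 3 7 4 0 1 8 6 5
Walk LF starting at row 4, prepending L[row]:
  step 1: row=4, L[4]='$', prepend. Next row=LF[4]=0
  step 2: row=0, L[0]='b', prepend. Next row=LF[0]=2
  step 3: row=2, L[2]='d', prepend. Next row=LF[2]=7
  step 4: row=7, L[7]='c', prepend. Next row=LF[7]=6
  step 5: row=6, L[6]='d', prepend. Next row=LF[6]=8
  step 6: row=8, L[8]='b', prepend. Next row=LF[8]=5
  step 7: row=5, L[5]='a', prepend. Next row=LF[5]=1
  step 8: row=1, L[1]='b', prepend. Next row=LF[1]=3
  step 9: row=3, L[3]='b', prepend. Next row=LF[3]=4
Reversed output: bbabdcdb$

Answer: bbabdcdb$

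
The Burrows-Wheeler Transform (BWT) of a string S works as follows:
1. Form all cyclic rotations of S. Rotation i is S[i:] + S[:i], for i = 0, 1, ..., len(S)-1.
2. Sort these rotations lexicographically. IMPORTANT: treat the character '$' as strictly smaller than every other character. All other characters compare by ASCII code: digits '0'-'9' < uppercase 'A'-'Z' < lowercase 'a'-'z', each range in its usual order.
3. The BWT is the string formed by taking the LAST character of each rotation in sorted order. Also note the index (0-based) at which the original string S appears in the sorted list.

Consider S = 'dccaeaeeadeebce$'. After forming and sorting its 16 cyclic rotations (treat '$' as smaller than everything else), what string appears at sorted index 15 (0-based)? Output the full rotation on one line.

Answer: eebce$dccaeaeead

Derivation:
All 16 rotations (rotation i = S[i:]+S[:i]):
  rot[0] = dccaeaeeadeebce$
  rot[1] = ccaeaeeadeebce$d
  rot[2] = caeaeeadeebce$dc
  rot[3] = aeaeeadeebce$dcc
  rot[4] = eaeeadeebce$dcca
  rot[5] = aeeadeebce$dccae
  rot[6] = eeadeebce$dccaea
  rot[7] = eadeebce$dccaeae
  rot[8] = adeebce$dccaeaee
  rot[9] = deebce$dccaeaeea
  rot[10] = eebce$dccaeaeead
  rot[11] = ebce$dccaeaeeade
  rot[12] = bce$dccaeaeeadee
  rot[13] = ce$dccaeaeeadeeb
  rot[14] = e$dccaeaeeadeebc
  rot[15] = $dccaeaeeadeebce
Sorted (with $ < everything):
  sorted[0] = $dccaeaeeadeebce
  sorted[1] = adeebce$dccaeaee
  sorted[2] = aeaeeadeebce$dcc
  sorted[3] = aeeadeebce$dccae
  sorted[4] = bce$dccaeaeeadee
  sorted[5] = caeaeeadeebce$dc
  sorted[6] = ccaeaeeadeebce$d
  sorted[7] = ce$dccaeaeeadeeb
  sorted[8] = dccaeaeeadeebce$
  sorted[9] = deebce$dccaeaeea
  sorted[10] = e$dccaeaeeadeebc
  sorted[11] = eadeebce$dccaeae
  sorted[12] = eaeeadeebce$dcca
  sorted[13] = ebce$dccaeaeeade
  sorted[14] = eeadeebce$dccaea
  sorted[15] = eebce$dccaeaeead
sorted[15] = eebce$dccaeaeead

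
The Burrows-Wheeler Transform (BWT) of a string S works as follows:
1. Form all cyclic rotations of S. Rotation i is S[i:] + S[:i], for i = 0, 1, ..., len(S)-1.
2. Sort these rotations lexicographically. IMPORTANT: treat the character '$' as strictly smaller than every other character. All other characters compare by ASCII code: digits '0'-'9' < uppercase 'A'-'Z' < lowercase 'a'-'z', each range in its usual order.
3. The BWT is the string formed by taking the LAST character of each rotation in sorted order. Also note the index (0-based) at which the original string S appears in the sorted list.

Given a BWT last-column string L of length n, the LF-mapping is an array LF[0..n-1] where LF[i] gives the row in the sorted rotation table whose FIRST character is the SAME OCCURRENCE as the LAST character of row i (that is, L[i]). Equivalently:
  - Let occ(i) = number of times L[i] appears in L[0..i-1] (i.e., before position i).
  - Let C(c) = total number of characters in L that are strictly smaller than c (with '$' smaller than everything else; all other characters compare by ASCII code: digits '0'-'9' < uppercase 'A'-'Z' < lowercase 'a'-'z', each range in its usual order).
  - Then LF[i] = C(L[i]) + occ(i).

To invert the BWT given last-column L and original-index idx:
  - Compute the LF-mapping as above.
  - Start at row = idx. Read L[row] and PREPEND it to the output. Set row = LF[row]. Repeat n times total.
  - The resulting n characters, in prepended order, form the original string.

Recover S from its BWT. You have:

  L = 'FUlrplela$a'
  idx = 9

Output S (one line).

LF mapping: 1 2 6 10 9 7 5 8 3 0 4
Walk LF starting at row 9, prepending L[row]:
  step 1: row=9, L[9]='$', prepend. Next row=LF[9]=0
  step 2: row=0, L[0]='F', prepend. Next row=LF[0]=1
  step 3: row=1, L[1]='U', prepend. Next row=LF[1]=2
  step 4: row=2, L[2]='l', prepend. Next row=LF[2]=6
  step 5: row=6, L[6]='e', prepend. Next row=LF[6]=5
  step 6: row=5, L[5]='l', prepend. Next row=LF[5]=7
  step 7: row=7, L[7]='l', prepend. Next row=LF[7]=8
  step 8: row=8, L[8]='a', prepend. Next row=LF[8]=3
  step 9: row=3, L[3]='r', prepend. Next row=LF[3]=10
  step 10: row=10, L[10]='a', prepend. Next row=LF[10]=4
  step 11: row=4, L[4]='p', prepend. Next row=LF[4]=9
Reversed output: parallelUF$

Answer: parallelUF$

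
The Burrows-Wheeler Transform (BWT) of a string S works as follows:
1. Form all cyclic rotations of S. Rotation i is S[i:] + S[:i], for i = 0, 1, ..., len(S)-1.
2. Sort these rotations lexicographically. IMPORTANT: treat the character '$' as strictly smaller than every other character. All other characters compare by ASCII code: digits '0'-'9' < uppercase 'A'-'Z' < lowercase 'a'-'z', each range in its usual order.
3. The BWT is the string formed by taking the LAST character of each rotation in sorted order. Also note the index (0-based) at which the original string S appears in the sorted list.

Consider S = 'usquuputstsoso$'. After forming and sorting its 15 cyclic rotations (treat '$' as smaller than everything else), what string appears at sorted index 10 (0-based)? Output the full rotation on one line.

Answer: tstsoso$usquupu

Derivation:
All 15 rotations (rotation i = S[i:]+S[:i]):
  rot[0] = usquuputstsoso$
  rot[1] = squuputstsoso$u
  rot[2] = quuputstsoso$us
  rot[3] = uuputstsoso$usq
  rot[4] = uputstsoso$usqu
  rot[5] = putstsoso$usquu
  rot[6] = utstsoso$usquup
  rot[7] = tstsoso$usquupu
  rot[8] = stsoso$usquuput
  rot[9] = tsoso$usquuputs
  rot[10] = soso$usquuputst
  rot[11] = oso$usquuputsts
  rot[12] = so$usquuputstso
  rot[13] = o$usquuputstsos
  rot[14] = $usquuputstsoso
Sorted (with $ < everything):
  sorted[0] = $usquuputstsoso
  sorted[1] = o$usquuputstsos
  sorted[2] = oso$usquuputsts
  sorted[3] = putstsoso$usquu
  sorted[4] = quuputstsoso$us
  sorted[5] = so$usquuputstso
  sorted[6] = soso$usquuputst
  sorted[7] = squuputstsoso$u
  sorted[8] = stsoso$usquuput
  sorted[9] = tsoso$usquuputs
  sorted[10] = tstsoso$usquupu
  sorted[11] = uputstsoso$usqu
  sorted[12] = usquuputstsoso$
  sorted[13] = utstsoso$usquup
  sorted[14] = uuputstsoso$usq
sorted[10] = tstsoso$usquupu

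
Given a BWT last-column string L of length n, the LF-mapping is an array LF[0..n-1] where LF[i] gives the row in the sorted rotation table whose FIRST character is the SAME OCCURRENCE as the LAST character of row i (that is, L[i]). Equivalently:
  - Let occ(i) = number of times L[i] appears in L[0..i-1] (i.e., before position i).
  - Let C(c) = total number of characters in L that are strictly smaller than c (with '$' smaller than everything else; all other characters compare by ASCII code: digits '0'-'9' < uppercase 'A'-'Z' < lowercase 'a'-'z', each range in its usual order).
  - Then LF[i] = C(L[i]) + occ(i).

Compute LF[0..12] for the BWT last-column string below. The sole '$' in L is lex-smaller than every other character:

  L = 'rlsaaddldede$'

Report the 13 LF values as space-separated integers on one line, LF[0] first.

Char counts: '$':1, 'a':2, 'd':4, 'e':2, 'l':2, 'r':1, 's':1
C (first-col start): C('$')=0, C('a')=1, C('d')=3, C('e')=7, C('l')=9, C('r')=11, C('s')=12
L[0]='r': occ=0, LF[0]=C('r')+0=11+0=11
L[1]='l': occ=0, LF[1]=C('l')+0=9+0=9
L[2]='s': occ=0, LF[2]=C('s')+0=12+0=12
L[3]='a': occ=0, LF[3]=C('a')+0=1+0=1
L[4]='a': occ=1, LF[4]=C('a')+1=1+1=2
L[5]='d': occ=0, LF[5]=C('d')+0=3+0=3
L[6]='d': occ=1, LF[6]=C('d')+1=3+1=4
L[7]='l': occ=1, LF[7]=C('l')+1=9+1=10
L[8]='d': occ=2, LF[8]=C('d')+2=3+2=5
L[9]='e': occ=0, LF[9]=C('e')+0=7+0=7
L[10]='d': occ=3, LF[10]=C('d')+3=3+3=6
L[11]='e': occ=1, LF[11]=C('e')+1=7+1=8
L[12]='$': occ=0, LF[12]=C('$')+0=0+0=0

Answer: 11 9 12 1 2 3 4 10 5 7 6 8 0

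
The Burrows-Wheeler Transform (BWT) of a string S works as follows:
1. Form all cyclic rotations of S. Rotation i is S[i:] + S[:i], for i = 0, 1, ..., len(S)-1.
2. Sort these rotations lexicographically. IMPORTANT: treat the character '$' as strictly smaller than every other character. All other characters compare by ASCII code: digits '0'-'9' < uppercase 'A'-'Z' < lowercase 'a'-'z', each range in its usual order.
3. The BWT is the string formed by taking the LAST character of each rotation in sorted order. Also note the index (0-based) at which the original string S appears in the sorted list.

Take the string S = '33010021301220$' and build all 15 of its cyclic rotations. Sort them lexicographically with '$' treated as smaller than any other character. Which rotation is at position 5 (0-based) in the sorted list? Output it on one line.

All 15 rotations (rotation i = S[i:]+S[:i]):
  rot[0] = 33010021301220$
  rot[1] = 3010021301220$3
  rot[2] = 010021301220$33
  rot[3] = 10021301220$330
  rot[4] = 0021301220$3301
  rot[5] = 021301220$33010
  rot[6] = 21301220$330100
  rot[7] = 1301220$3301002
  rot[8] = 301220$33010021
  rot[9] = 01220$330100213
  rot[10] = 1220$3301002130
  rot[11] = 220$33010021301
  rot[12] = 20$330100213012
  rot[13] = 0$3301002130122
  rot[14] = $33010021301220
Sorted (with $ < everything):
  sorted[0] = $33010021301220
  sorted[1] = 0$3301002130122
  sorted[2] = 0021301220$3301
  sorted[3] = 010021301220$33
  sorted[4] = 01220$330100213
  sorted[5] = 021301220$33010
  sorted[6] = 10021301220$330
  sorted[7] = 1220$3301002130
  sorted[8] = 1301220$3301002
  sorted[9] = 20$330100213012
  sorted[10] = 21301220$330100
  sorted[11] = 220$33010021301
  sorted[12] = 3010021301220$3
  sorted[13] = 301220$33010021
  sorted[14] = 33010021301220$
sorted[5] = 021301220$33010

Answer: 021301220$33010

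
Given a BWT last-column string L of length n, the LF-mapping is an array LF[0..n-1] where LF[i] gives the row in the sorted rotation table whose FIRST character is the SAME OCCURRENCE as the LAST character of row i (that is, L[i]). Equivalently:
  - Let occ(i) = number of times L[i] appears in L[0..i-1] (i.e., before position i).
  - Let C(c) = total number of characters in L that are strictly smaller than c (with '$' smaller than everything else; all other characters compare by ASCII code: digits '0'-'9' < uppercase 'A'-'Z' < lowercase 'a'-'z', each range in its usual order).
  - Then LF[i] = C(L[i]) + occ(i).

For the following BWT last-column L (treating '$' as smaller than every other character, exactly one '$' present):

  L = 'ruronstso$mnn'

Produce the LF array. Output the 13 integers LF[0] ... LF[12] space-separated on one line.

Answer: 7 12 8 5 2 9 11 10 6 0 1 3 4

Derivation:
Char counts: '$':1, 'm':1, 'n':3, 'o':2, 'r':2, 's':2, 't':1, 'u':1
C (first-col start): C('$')=0, C('m')=1, C('n')=2, C('o')=5, C('r')=7, C('s')=9, C('t')=11, C('u')=12
L[0]='r': occ=0, LF[0]=C('r')+0=7+0=7
L[1]='u': occ=0, LF[1]=C('u')+0=12+0=12
L[2]='r': occ=1, LF[2]=C('r')+1=7+1=8
L[3]='o': occ=0, LF[3]=C('o')+0=5+0=5
L[4]='n': occ=0, LF[4]=C('n')+0=2+0=2
L[5]='s': occ=0, LF[5]=C('s')+0=9+0=9
L[6]='t': occ=0, LF[6]=C('t')+0=11+0=11
L[7]='s': occ=1, LF[7]=C('s')+1=9+1=10
L[8]='o': occ=1, LF[8]=C('o')+1=5+1=6
L[9]='$': occ=0, LF[9]=C('$')+0=0+0=0
L[10]='m': occ=0, LF[10]=C('m')+0=1+0=1
L[11]='n': occ=1, LF[11]=C('n')+1=2+1=3
L[12]='n': occ=2, LF[12]=C('n')+2=2+2=4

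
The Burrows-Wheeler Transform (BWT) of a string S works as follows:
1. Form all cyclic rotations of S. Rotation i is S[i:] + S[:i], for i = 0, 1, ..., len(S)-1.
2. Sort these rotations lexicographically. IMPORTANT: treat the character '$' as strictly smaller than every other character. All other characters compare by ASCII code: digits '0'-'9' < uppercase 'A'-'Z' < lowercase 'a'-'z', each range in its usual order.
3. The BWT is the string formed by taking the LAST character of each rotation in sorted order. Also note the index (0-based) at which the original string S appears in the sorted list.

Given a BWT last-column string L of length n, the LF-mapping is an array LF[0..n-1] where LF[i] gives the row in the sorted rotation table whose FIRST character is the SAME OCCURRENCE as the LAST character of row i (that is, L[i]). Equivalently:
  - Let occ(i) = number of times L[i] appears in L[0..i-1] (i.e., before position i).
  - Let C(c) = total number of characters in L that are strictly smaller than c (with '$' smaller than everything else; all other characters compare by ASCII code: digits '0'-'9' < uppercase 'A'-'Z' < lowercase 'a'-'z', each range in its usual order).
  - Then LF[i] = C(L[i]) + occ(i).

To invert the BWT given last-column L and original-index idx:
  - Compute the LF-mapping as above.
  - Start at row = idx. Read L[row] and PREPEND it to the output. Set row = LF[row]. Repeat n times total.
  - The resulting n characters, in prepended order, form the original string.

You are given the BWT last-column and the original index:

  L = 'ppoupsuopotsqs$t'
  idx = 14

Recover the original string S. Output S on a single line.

Answer: uospoopqtsstupp$

Derivation:
LF mapping: 4 5 1 14 6 9 15 2 7 3 12 10 8 11 0 13
Walk LF starting at row 14, prepending L[row]:
  step 1: row=14, L[14]='$', prepend. Next row=LF[14]=0
  step 2: row=0, L[0]='p', prepend. Next row=LF[0]=4
  step 3: row=4, L[4]='p', prepend. Next row=LF[4]=6
  step 4: row=6, L[6]='u', prepend. Next row=LF[6]=15
  step 5: row=15, L[15]='t', prepend. Next row=LF[15]=13
  step 6: row=13, L[13]='s', prepend. Next row=LF[13]=11
  step 7: row=11, L[11]='s', prepend. Next row=LF[11]=10
  step 8: row=10, L[10]='t', prepend. Next row=LF[10]=12
  step 9: row=12, L[12]='q', prepend. Next row=LF[12]=8
  step 10: row=8, L[8]='p', prepend. Next row=LF[8]=7
  step 11: row=7, L[7]='o', prepend. Next row=LF[7]=2
  step 12: row=2, L[2]='o', prepend. Next row=LF[2]=1
  step 13: row=1, L[1]='p', prepend. Next row=LF[1]=5
  step 14: row=5, L[5]='s', prepend. Next row=LF[5]=9
  step 15: row=9, L[9]='o', prepend. Next row=LF[9]=3
  step 16: row=3, L[3]='u', prepend. Next row=LF[3]=14
Reversed output: uospoopqtsstupp$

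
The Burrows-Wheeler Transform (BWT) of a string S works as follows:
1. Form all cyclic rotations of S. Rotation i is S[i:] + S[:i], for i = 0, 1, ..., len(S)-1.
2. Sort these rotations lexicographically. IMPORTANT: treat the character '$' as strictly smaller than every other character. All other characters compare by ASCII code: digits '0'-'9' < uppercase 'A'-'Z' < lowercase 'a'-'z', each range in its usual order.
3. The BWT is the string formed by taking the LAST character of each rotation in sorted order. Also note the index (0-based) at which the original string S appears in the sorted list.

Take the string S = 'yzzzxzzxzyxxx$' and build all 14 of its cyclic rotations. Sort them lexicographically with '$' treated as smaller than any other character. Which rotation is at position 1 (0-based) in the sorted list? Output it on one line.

All 14 rotations (rotation i = S[i:]+S[:i]):
  rot[0] = yzzzxzzxzyxxx$
  rot[1] = zzzxzzxzyxxx$y
  rot[2] = zzxzzxzyxxx$yz
  rot[3] = zxzzxzyxxx$yzz
  rot[4] = xzzxzyxxx$yzzz
  rot[5] = zzxzyxxx$yzzzx
  rot[6] = zxzyxxx$yzzzxz
  rot[7] = xzyxxx$yzzzxzz
  rot[8] = zyxxx$yzzzxzzx
  rot[9] = yxxx$yzzzxzzxz
  rot[10] = xxx$yzzzxzzxzy
  rot[11] = xx$yzzzxzzxzyx
  rot[12] = x$yzzzxzzxzyxx
  rot[13] = $yzzzxzzxzyxxx
Sorted (with $ < everything):
  sorted[0] = $yzzzxzzxzyxxx
  sorted[1] = x$yzzzxzzxzyxx
  sorted[2] = xx$yzzzxzzxzyx
  sorted[3] = xxx$yzzzxzzxzy
  sorted[4] = xzyxxx$yzzzxzz
  sorted[5] = xzzxzyxxx$yzzz
  sorted[6] = yxxx$yzzzxzzxz
  sorted[7] = yzzzxzzxzyxxx$
  sorted[8] = zxzyxxx$yzzzxz
  sorted[9] = zxzzxzyxxx$yzz
  sorted[10] = zyxxx$yzzzxzzx
  sorted[11] = zzxzyxxx$yzzzx
  sorted[12] = zzxzzxzyxxx$yz
  sorted[13] = zzzxzzxzyxxx$y
sorted[1] = x$yzzzxzzxzyxx

Answer: x$yzzzxzzxzyxx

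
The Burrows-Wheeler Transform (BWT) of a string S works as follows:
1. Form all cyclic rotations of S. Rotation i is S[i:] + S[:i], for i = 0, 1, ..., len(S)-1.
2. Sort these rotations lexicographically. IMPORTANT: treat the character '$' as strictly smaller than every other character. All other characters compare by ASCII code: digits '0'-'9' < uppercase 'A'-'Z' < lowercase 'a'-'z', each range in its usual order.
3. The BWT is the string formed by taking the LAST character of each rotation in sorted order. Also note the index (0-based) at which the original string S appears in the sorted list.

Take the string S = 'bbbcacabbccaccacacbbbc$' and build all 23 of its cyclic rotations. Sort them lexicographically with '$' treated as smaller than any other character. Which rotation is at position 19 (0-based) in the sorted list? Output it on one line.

All 23 rotations (rotation i = S[i:]+S[:i]):
  rot[0] = bbbcacabbccaccacacbbbc$
  rot[1] = bbcacabbccaccacacbbbc$b
  rot[2] = bcacabbccaccacacbbbc$bb
  rot[3] = cacabbccaccacacbbbc$bbb
  rot[4] = acabbccaccacacbbbc$bbbc
  rot[5] = cabbccaccacacbbbc$bbbca
  rot[6] = abbccaccacacbbbc$bbbcac
  rot[7] = bbccaccacacbbbc$bbbcaca
  rot[8] = bccaccacacbbbc$bbbcacab
  rot[9] = ccaccacacbbbc$bbbcacabb
  rot[10] = caccacacbbbc$bbbcacabbc
  rot[11] = accacacbbbc$bbbcacabbcc
  rot[12] = ccacacbbbc$bbbcacabbcca
  rot[13] = cacacbbbc$bbbcacabbccac
  rot[14] = acacbbbc$bbbcacabbccacc
  rot[15] = cacbbbc$bbbcacabbccacca
  rot[16] = acbbbc$bbbcacabbccaccac
  rot[17] = cbbbc$bbbcacabbccaccaca
  rot[18] = bbbc$bbbcacabbccaccacac
  rot[19] = bbc$bbbcacabbccaccacacb
  rot[20] = bc$bbbcacabbccaccacacbb
  rot[21] = c$bbbcacabbccaccacacbbb
  rot[22] = $bbbcacabbccaccacacbbbc
Sorted (with $ < everything):
  sorted[0] = $bbbcacabbccaccacacbbbc
  sorted[1] = abbccaccacacbbbc$bbbcac
  sorted[2] = acabbccaccacacbbbc$bbbc
  sorted[3] = acacbbbc$bbbcacabbccacc
  sorted[4] = acbbbc$bbbcacabbccaccac
  sorted[5] = accacacbbbc$bbbcacabbcc
  sorted[6] = bbbc$bbbcacabbccaccacac
  sorted[7] = bbbcacabbccaccacacbbbc$
  sorted[8] = bbc$bbbcacabbccaccacacb
  sorted[9] = bbcacabbccaccacacbbbc$b
  sorted[10] = bbccaccacacbbbc$bbbcaca
  sorted[11] = bc$bbbcacabbccaccacacbb
  sorted[12] = bcacabbccaccacacbbbc$bb
  sorted[13] = bccaccacacbbbc$bbbcacab
  sorted[14] = c$bbbcacabbccaccacacbbb
  sorted[15] = cabbccaccacacbbbc$bbbca
  sorted[16] = cacabbccaccacacbbbc$bbb
  sorted[17] = cacacbbbc$bbbcacabbccac
  sorted[18] = cacbbbc$bbbcacabbccacca
  sorted[19] = caccacacbbbc$bbbcacabbc
  sorted[20] = cbbbc$bbbcacabbccaccaca
  sorted[21] = ccacacbbbc$bbbcacabbcca
  sorted[22] = ccaccacacbbbc$bbbcacabb
sorted[19] = caccacacbbbc$bbbcacabbc

Answer: caccacacbbbc$bbbcacabbc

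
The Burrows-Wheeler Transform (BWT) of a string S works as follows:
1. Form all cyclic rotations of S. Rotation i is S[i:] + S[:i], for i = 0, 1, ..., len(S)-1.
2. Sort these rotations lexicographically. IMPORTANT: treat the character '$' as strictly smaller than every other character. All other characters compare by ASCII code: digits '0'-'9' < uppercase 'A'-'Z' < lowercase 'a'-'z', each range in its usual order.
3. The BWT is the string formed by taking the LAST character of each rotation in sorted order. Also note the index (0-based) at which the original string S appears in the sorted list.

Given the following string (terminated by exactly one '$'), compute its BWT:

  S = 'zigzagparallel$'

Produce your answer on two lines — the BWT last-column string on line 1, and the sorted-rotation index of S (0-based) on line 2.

Answer: lzrplaizelagag$
14

Derivation:
All 15 rotations (rotation i = S[i:]+S[:i]):
  rot[0] = zigzagparallel$
  rot[1] = igzagparallel$z
  rot[2] = gzagparallel$zi
  rot[3] = zagparallel$zig
  rot[4] = agparallel$zigz
  rot[5] = gparallel$zigza
  rot[6] = parallel$zigzag
  rot[7] = arallel$zigzagp
  rot[8] = rallel$zigzagpa
  rot[9] = allel$zigzagpar
  rot[10] = llel$zigzagpara
  rot[11] = lel$zigzagparal
  rot[12] = el$zigzagparall
  rot[13] = l$zigzagparalle
  rot[14] = $zigzagparallel
Sorted (with $ < everything):
  sorted[0] = $zigzagparallel  (last char: 'l')
  sorted[1] = agparallel$zigz  (last char: 'z')
  sorted[2] = allel$zigzagpar  (last char: 'r')
  sorted[3] = arallel$zigzagp  (last char: 'p')
  sorted[4] = el$zigzagparall  (last char: 'l')
  sorted[5] = gparallel$zigza  (last char: 'a')
  sorted[6] = gzagparallel$zi  (last char: 'i')
  sorted[7] = igzagparallel$z  (last char: 'z')
  sorted[8] = l$zigzagparalle  (last char: 'e')
  sorted[9] = lel$zigzagparal  (last char: 'l')
  sorted[10] = llel$zigzagpara  (last char: 'a')
  sorted[11] = parallel$zigzag  (last char: 'g')
  sorted[12] = rallel$zigzagpa  (last char: 'a')
  sorted[13] = zagparallel$zig  (last char: 'g')
  sorted[14] = zigzagparallel$  (last char: '$')
Last column: lzrplaizelagag$
Original string S is at sorted index 14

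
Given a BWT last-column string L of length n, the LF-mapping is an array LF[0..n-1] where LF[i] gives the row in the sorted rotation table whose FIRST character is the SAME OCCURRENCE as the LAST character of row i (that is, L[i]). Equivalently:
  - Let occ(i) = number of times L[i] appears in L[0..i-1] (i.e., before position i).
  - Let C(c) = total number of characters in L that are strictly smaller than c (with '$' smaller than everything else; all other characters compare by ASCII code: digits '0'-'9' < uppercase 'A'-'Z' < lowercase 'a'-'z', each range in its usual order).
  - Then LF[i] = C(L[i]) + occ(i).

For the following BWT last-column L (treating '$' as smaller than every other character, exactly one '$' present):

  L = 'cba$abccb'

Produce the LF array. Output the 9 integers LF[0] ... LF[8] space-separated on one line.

Char counts: '$':1, 'a':2, 'b':3, 'c':3
C (first-col start): C('$')=0, C('a')=1, C('b')=3, C('c')=6
L[0]='c': occ=0, LF[0]=C('c')+0=6+0=6
L[1]='b': occ=0, LF[1]=C('b')+0=3+0=3
L[2]='a': occ=0, LF[2]=C('a')+0=1+0=1
L[3]='$': occ=0, LF[3]=C('$')+0=0+0=0
L[4]='a': occ=1, LF[4]=C('a')+1=1+1=2
L[5]='b': occ=1, LF[5]=C('b')+1=3+1=4
L[6]='c': occ=1, LF[6]=C('c')+1=6+1=7
L[7]='c': occ=2, LF[7]=C('c')+2=6+2=8
L[8]='b': occ=2, LF[8]=C('b')+2=3+2=5

Answer: 6 3 1 0 2 4 7 8 5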